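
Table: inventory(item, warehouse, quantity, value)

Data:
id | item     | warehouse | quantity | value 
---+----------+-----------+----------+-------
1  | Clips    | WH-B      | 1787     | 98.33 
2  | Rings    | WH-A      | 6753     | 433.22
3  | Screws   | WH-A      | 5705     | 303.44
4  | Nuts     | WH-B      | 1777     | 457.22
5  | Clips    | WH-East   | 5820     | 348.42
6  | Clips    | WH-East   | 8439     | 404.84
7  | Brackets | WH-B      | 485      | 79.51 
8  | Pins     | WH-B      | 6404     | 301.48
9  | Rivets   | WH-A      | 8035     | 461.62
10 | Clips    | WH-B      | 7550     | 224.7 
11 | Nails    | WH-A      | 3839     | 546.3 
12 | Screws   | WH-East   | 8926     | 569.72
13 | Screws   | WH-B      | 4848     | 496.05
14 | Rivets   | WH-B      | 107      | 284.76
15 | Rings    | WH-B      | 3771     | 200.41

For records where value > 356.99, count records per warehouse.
SELECT warehouse, COUNT(*)
FROM inventory
WHERE value > 356.99
GROUP BY warehouse

Note: WHERE filters rows before grouping.

Result:
  WH-A: 3
  WH-B: 2
  WH-East: 2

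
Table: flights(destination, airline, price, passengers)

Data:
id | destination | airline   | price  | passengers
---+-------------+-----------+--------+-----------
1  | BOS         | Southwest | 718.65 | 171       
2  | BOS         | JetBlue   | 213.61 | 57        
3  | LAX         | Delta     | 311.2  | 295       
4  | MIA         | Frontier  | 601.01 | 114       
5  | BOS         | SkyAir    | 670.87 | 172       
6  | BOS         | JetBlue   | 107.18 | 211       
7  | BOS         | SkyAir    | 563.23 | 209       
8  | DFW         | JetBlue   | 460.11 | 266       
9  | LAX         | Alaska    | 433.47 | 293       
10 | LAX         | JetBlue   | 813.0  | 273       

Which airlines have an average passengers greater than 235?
SELECT airline, AVG(passengers)
FROM flights
GROUP BY airline
HAVING AVG(passengers) > 235

Result:
  Alaska: avg=293.00
  Delta: avg=295.00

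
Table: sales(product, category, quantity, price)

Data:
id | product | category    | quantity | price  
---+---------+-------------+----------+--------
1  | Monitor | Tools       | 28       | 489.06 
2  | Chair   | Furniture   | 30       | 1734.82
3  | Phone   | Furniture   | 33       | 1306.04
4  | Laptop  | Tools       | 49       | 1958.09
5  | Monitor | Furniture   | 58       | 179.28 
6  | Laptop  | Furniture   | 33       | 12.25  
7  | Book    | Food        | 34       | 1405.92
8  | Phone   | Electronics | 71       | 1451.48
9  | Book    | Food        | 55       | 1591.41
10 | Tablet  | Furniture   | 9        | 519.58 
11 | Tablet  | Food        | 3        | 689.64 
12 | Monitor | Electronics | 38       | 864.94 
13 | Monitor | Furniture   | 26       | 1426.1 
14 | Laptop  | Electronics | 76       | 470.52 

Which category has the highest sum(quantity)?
SELECT category, SUM(quantity) as val
FROM sales
GROUP BY category
ORDER BY val DESC
LIMIT 1

Result: Furniture with sum(quantity) = 189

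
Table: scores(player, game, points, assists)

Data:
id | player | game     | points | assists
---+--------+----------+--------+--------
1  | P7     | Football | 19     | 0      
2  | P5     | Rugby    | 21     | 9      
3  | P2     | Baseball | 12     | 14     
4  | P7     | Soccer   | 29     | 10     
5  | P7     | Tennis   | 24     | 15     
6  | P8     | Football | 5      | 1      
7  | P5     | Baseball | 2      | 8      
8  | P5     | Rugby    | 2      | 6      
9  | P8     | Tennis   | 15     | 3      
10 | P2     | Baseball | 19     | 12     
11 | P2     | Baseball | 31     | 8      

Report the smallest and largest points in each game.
SELECT game, MIN(points), MAX(points)
FROM scores
GROUP BY game

Result:
  Baseball: min=2, max=31
  Football: min=5, max=19
  Rugby: min=2, max=21
  Soccer: min=29, max=29
  Tennis: min=15, max=24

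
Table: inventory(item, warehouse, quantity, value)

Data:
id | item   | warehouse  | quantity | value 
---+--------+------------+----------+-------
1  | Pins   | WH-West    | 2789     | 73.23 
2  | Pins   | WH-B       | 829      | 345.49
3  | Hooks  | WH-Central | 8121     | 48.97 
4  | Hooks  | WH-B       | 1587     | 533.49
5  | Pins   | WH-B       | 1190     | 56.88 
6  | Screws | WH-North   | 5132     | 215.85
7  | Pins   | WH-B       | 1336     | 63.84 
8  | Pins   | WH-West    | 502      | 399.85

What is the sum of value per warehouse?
SELECT warehouse, SUM(value) as result
FROM inventory
GROUP BY warehouse

Result:
  WH-B: 999.70
  WH-Central: 48.97
  WH-North: 215.85
  WH-West: 473.08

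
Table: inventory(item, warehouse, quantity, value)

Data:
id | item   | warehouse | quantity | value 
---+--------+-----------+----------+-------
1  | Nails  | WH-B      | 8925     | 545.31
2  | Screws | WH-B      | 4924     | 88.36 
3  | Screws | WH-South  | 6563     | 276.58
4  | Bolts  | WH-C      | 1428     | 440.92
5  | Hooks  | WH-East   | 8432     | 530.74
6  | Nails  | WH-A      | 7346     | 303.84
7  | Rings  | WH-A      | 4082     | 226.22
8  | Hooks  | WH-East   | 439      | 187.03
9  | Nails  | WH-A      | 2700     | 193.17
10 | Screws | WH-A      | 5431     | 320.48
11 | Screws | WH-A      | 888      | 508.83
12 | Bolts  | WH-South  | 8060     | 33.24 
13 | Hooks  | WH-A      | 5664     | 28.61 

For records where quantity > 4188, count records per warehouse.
SELECT warehouse, COUNT(*)
FROM inventory
WHERE quantity > 4188
GROUP BY warehouse

Note: WHERE filters rows before grouping.

Result:
  WH-A: 3
  WH-B: 2
  WH-East: 1
  WH-South: 2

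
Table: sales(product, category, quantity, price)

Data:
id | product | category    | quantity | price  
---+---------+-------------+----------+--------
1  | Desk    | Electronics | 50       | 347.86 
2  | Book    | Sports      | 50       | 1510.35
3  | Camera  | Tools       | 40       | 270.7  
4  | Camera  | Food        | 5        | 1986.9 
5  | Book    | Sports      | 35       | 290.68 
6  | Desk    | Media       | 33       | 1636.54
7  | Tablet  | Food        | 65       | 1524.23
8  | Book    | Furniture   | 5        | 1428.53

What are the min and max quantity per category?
SELECT category, MIN(quantity), MAX(quantity)
FROM sales
GROUP BY category

Result:
  Electronics: min=50, max=50
  Food: min=5, max=65
  Furniture: min=5, max=5
  Media: min=33, max=33
  Sports: min=35, max=50
  Tools: min=40, max=40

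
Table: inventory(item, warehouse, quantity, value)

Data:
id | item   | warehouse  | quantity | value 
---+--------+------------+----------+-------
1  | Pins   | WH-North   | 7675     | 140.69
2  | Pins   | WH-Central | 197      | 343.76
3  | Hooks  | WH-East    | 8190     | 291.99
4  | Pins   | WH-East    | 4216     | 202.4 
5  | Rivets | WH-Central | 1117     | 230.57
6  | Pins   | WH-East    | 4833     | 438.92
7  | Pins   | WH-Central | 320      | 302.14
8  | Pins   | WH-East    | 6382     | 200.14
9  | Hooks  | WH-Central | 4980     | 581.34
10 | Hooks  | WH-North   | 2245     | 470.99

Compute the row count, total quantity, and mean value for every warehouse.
SELECT warehouse,
       COUNT(*) as cnt,
       SUM(quantity) as total_quantity,
       AVG(value) as avg_value
FROM inventory
GROUP BY warehouse

Result:
  WH-Central: 4 records, 6614 total quantity, 364.45 avg value
  WH-East: 4 records, 23621 total quantity, 283.36 avg value
  WH-North: 2 records, 9920 total quantity, 305.84 avg value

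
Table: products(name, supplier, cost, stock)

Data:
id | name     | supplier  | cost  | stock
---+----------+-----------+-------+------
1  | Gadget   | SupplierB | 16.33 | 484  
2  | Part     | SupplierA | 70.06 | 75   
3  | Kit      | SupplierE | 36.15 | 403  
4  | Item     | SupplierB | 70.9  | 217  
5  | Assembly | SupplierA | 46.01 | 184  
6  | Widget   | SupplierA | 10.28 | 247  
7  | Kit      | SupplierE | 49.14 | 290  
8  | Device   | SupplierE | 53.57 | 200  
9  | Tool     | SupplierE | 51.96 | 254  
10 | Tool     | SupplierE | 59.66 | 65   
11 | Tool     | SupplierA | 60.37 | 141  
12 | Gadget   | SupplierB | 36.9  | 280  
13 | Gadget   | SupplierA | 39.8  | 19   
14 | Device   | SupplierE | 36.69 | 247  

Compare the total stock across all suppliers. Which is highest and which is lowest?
SELECT supplier, SUM(stock)
FROM products
GROUP BY supplier
ORDER BY SUM(stock)

All groups:
  SupplierA: 666
  SupplierB: 981
  SupplierE: 1459

Highest: SupplierE (1459)
Lowest: SupplierA (666)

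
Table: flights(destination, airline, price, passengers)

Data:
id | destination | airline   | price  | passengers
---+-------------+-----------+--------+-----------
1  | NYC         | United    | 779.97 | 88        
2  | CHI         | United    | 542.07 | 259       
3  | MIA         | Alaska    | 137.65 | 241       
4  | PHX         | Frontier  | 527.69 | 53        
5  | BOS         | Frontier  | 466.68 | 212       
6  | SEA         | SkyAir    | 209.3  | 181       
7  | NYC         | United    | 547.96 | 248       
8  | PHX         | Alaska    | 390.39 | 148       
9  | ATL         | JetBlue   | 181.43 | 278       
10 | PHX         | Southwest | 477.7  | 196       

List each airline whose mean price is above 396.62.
SELECT airline, AVG(price)
FROM flights
GROUP BY airline
HAVING AVG(price) > 396.62

Result:
  Frontier: avg=497.19
  Southwest: avg=477.70
  United: avg=623.33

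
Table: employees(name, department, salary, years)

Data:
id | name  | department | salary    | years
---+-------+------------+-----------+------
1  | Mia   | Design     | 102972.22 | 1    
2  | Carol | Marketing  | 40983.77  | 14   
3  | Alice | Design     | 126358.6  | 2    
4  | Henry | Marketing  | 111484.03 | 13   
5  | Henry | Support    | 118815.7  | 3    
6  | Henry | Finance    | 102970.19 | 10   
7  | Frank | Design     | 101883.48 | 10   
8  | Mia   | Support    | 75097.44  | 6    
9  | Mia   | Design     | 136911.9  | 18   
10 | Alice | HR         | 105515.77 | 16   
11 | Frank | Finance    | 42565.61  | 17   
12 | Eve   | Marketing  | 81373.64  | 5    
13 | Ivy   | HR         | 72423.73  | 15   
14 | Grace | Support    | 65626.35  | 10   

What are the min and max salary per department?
SELECT department, MIN(salary), MAX(salary)
FROM employees
GROUP BY department

Result:
  Design: min=101883.48, max=136911.90
  Finance: min=42565.61, max=102970.19
  HR: min=72423.73, max=105515.77
  Marketing: min=40983.77, max=111484.03
  Support: min=65626.35, max=118815.70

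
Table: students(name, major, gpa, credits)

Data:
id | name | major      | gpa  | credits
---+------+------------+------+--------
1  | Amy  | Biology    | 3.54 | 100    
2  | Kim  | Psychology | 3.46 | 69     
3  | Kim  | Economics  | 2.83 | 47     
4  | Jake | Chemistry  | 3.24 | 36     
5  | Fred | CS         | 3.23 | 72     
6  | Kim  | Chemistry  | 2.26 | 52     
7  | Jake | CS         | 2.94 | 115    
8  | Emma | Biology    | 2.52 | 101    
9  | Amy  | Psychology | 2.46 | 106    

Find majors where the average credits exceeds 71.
SELECT major, AVG(credits)
FROM students
GROUP BY major
HAVING AVG(credits) > 71

Result:
  Biology: avg=100.50
  CS: avg=93.50
  Psychology: avg=87.50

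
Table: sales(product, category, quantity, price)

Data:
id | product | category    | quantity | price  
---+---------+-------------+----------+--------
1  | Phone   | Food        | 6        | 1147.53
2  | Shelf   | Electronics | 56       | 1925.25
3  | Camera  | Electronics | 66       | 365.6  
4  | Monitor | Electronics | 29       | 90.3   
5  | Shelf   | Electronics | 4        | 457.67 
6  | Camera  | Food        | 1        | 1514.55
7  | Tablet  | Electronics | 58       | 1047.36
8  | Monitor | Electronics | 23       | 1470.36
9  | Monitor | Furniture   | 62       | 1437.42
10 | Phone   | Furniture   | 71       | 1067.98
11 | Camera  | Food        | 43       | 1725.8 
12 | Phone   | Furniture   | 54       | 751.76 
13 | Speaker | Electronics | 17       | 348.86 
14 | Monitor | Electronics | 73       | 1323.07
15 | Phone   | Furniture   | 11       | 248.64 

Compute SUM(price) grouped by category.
SELECT category, SUM(price) as result
FROM sales
GROUP BY category

Result:
  Electronics: 7028.47
  Food: 4387.88
  Furniture: 3505.80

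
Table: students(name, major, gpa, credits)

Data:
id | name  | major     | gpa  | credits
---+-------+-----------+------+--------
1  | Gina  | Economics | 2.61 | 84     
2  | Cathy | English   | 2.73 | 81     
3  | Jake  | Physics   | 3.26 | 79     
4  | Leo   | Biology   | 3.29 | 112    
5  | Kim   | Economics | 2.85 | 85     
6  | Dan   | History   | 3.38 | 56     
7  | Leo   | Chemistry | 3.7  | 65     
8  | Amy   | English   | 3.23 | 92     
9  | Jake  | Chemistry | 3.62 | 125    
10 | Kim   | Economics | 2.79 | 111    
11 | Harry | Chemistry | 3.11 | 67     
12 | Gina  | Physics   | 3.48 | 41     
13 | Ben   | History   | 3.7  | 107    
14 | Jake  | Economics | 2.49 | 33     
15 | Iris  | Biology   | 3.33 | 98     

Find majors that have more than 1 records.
SELECT major, COUNT(*) as cnt
FROM students
GROUP BY major
HAVING COUNT(*) > 1

Result:
  Biology: 2
  Chemistry: 3
  Economics: 4
  English: 2
  History: 2
  Physics: 2

Note: HAVING filters groups after aggregation, WHERE filters rows before.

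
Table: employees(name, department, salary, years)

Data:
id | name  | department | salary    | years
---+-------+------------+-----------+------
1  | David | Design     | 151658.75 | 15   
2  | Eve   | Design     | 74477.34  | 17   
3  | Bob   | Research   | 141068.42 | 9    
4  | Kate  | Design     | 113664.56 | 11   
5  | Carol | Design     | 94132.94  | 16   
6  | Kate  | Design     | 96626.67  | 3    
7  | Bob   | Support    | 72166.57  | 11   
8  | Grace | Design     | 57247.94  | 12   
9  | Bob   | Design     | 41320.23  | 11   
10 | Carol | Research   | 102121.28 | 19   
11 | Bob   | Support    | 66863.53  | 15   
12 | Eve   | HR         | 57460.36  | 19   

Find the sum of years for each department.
SELECT department, SUM(years) as result
FROM employees
GROUP BY department

Result:
  Design: 85
  HR: 19
  Research: 28
  Support: 26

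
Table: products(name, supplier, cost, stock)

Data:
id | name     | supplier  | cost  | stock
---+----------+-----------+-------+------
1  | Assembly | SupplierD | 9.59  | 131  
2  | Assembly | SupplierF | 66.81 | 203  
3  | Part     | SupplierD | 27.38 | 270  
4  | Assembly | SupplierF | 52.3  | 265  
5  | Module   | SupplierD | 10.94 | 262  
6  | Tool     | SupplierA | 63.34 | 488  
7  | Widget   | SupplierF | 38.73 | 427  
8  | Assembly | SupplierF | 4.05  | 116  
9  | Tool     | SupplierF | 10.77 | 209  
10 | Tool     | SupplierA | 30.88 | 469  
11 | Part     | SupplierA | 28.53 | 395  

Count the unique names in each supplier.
SELECT supplier, COUNT(DISTINCT name)
FROM products
GROUP BY supplier

Result:
  SupplierA: 2 distinct
  SupplierD: 3 distinct
  SupplierF: 3 distinct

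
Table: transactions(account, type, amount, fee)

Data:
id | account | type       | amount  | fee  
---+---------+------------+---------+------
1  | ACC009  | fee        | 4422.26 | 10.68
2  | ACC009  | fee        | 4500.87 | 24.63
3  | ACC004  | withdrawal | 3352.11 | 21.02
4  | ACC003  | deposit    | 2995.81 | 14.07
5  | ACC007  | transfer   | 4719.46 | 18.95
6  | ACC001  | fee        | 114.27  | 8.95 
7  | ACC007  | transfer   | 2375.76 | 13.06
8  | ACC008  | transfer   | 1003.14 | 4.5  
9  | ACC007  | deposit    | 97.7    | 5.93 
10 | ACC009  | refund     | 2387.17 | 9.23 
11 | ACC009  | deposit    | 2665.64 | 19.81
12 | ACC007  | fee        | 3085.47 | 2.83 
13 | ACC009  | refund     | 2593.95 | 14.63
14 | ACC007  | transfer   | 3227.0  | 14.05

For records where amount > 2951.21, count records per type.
SELECT type, COUNT(*)
FROM transactions
WHERE amount > 2951.21
GROUP BY type

Note: WHERE filters rows before grouping.

Result:
  deposit: 1
  fee: 3
  transfer: 2
  withdrawal: 1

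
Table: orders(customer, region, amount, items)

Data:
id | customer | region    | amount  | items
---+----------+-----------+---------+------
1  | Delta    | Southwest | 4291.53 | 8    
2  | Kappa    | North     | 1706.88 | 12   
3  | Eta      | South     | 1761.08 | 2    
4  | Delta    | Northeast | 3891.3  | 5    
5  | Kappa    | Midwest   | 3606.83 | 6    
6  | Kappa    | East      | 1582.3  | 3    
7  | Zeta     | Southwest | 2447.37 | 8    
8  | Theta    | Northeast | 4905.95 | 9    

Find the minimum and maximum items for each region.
SELECT region, MIN(items), MAX(items)
FROM orders
GROUP BY region

Result:
  East: min=3, max=3
  Midwest: min=6, max=6
  North: min=12, max=12
  Northeast: min=5, max=9
  South: min=2, max=2
  Southwest: min=8, max=8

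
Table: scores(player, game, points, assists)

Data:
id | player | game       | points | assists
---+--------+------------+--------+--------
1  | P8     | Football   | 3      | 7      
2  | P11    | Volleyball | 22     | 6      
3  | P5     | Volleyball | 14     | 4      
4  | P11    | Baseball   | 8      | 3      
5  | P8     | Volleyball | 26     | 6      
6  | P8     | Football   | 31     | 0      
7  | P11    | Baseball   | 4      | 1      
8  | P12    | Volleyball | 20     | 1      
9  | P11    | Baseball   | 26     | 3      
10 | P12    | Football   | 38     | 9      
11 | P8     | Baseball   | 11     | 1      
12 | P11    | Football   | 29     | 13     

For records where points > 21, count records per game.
SELECT game, COUNT(*)
FROM scores
WHERE points > 21
GROUP BY game

Note: WHERE filters rows before grouping.

Result:
  Baseball: 1
  Football: 3
  Volleyball: 2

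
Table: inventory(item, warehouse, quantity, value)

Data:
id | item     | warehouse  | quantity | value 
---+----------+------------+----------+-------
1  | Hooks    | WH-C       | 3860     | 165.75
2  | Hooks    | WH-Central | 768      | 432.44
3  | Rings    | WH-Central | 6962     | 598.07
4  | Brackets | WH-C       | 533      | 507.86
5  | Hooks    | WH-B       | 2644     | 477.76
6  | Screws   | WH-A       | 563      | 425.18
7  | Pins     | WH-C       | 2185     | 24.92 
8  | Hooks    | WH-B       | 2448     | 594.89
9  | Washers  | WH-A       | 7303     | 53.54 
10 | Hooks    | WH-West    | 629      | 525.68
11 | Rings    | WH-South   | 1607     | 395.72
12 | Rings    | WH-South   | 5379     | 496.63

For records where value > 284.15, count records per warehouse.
SELECT warehouse, COUNT(*)
FROM inventory
WHERE value > 284.15
GROUP BY warehouse

Note: WHERE filters rows before grouping.

Result:
  WH-A: 1
  WH-B: 2
  WH-C: 1
  WH-Central: 2
  WH-South: 2
  WH-West: 1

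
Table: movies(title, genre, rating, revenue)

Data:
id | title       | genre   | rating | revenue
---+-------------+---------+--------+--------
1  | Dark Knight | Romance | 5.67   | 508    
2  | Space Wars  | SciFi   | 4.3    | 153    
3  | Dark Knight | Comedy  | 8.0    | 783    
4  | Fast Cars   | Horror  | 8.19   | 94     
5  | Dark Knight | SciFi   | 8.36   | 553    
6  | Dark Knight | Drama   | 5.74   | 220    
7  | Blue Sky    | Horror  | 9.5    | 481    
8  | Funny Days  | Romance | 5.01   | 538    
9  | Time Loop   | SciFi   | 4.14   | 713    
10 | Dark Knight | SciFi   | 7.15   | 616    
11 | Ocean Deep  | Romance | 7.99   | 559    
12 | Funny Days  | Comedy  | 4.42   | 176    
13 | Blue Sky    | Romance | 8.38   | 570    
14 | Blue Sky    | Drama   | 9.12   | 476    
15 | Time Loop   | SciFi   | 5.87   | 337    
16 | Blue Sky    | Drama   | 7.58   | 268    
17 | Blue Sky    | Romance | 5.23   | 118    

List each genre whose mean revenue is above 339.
SELECT genre, AVG(revenue)
FROM movies
GROUP BY genre
HAVING AVG(revenue) > 339

Result:
  Comedy: avg=479.50
  Romance: avg=458.60
  SciFi: avg=474.40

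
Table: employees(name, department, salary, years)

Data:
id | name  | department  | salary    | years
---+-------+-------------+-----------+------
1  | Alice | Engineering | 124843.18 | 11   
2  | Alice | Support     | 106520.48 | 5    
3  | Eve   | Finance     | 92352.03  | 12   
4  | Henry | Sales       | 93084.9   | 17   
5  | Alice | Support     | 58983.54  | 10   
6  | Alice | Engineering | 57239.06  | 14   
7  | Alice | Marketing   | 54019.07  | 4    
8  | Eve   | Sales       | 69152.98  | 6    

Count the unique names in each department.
SELECT department, COUNT(DISTINCT name)
FROM employees
GROUP BY department

Result:
  Engineering: 1 distinct
  Finance: 1 distinct
  Marketing: 1 distinct
  Sales: 2 distinct
  Support: 1 distinct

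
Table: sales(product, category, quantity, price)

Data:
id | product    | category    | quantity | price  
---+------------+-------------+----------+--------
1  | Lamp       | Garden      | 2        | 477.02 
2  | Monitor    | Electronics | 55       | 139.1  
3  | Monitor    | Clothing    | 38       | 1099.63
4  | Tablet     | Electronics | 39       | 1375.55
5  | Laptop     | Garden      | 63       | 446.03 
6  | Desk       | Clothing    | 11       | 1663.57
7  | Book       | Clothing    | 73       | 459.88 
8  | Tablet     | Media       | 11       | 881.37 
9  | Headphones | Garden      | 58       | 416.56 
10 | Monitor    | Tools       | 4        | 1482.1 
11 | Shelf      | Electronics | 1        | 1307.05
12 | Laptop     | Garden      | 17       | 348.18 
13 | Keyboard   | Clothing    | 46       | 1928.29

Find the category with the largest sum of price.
SELECT category, SUM(price) as val
FROM sales
GROUP BY category
ORDER BY val DESC
LIMIT 1

Result: Clothing with sum(price) = 5151.37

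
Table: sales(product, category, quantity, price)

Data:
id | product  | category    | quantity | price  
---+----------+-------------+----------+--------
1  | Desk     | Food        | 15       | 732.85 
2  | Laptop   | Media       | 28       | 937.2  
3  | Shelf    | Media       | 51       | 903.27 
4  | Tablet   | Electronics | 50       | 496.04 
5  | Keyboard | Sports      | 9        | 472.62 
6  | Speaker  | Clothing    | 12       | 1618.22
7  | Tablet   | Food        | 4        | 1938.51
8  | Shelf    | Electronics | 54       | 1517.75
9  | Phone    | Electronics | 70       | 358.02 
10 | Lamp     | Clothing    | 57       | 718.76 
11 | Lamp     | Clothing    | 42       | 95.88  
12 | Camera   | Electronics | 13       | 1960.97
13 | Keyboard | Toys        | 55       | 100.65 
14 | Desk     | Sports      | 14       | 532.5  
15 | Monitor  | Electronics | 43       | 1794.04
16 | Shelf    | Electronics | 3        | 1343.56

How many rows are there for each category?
SELECT category, COUNT(*) as count
FROM sales
GROUP BY category

Result:
  Clothing: 3
  Electronics: 6
  Food: 2
  Media: 2
  Sports: 2
  Toys: 1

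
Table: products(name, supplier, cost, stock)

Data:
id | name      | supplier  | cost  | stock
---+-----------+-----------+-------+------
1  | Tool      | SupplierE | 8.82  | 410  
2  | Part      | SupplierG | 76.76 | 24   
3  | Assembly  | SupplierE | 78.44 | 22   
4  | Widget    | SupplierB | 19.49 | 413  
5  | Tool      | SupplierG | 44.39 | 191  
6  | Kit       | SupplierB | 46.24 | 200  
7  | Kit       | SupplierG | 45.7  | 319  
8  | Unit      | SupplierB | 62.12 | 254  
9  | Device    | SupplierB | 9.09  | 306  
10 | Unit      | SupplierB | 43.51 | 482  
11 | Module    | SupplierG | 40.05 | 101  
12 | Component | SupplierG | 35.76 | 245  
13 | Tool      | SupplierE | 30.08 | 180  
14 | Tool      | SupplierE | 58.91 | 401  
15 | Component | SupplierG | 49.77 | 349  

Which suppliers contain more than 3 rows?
SELECT supplier, COUNT(*) as cnt
FROM products
GROUP BY supplier
HAVING COUNT(*) > 3

Result:
  SupplierB: 5
  SupplierE: 4
  SupplierG: 6

Note: HAVING filters groups after aggregation, WHERE filters rows before.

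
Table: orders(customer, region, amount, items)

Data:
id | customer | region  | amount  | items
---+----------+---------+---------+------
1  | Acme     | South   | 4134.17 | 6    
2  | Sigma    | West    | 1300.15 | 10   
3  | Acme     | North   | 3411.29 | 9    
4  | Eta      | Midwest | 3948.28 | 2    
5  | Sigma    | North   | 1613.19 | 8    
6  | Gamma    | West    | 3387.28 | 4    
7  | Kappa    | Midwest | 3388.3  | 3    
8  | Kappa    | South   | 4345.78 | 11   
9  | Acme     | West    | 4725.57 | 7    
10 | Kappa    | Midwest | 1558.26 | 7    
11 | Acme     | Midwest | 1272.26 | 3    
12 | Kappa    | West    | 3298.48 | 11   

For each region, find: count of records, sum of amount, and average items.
SELECT region,
       COUNT(*) as cnt,
       SUM(amount) as total_amount,
       AVG(items) as avg_items
FROM orders
GROUP BY region

Result:
  Midwest: 4 records, 10167.10 total amount, 3.75 avg items
  North: 2 records, 5024.48 total amount, 8.50 avg items
  South: 2 records, 8479.95 total amount, 8.50 avg items
  West: 4 records, 12711.48 total amount, 8.00 avg items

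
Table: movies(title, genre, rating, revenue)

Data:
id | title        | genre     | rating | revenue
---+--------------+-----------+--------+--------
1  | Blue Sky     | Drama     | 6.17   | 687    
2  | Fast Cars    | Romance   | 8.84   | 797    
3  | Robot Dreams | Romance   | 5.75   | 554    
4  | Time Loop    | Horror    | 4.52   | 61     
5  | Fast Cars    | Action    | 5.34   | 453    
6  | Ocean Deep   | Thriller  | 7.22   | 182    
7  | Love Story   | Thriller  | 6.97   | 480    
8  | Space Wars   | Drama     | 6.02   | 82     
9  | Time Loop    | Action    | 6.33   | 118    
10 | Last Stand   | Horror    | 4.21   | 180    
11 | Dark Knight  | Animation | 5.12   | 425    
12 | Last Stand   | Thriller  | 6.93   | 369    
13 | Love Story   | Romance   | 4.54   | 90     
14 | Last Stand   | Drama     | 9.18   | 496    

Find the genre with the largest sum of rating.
SELECT genre, SUM(rating) as val
FROM movies
GROUP BY genre
ORDER BY val DESC
LIMIT 1

Result: Drama with sum(rating) = 21.37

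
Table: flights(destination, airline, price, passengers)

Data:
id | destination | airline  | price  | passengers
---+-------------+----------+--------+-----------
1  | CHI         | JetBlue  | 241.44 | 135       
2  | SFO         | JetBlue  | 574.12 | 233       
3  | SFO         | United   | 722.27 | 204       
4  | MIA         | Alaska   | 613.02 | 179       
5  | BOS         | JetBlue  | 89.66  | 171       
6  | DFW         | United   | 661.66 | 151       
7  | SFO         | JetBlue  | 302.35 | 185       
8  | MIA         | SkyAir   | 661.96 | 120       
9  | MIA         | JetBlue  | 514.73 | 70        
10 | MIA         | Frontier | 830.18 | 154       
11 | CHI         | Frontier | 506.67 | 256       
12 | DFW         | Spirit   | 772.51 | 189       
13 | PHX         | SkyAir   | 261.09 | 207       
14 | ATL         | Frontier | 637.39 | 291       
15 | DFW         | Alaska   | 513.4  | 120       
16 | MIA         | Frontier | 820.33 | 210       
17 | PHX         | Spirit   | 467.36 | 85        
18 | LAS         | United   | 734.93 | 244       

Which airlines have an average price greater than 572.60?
SELECT airline, AVG(price)
FROM flights
GROUP BY airline
HAVING AVG(price) > 572.60

Result:
  Frontier: avg=698.64
  Spirit: avg=619.94
  United: avg=706.29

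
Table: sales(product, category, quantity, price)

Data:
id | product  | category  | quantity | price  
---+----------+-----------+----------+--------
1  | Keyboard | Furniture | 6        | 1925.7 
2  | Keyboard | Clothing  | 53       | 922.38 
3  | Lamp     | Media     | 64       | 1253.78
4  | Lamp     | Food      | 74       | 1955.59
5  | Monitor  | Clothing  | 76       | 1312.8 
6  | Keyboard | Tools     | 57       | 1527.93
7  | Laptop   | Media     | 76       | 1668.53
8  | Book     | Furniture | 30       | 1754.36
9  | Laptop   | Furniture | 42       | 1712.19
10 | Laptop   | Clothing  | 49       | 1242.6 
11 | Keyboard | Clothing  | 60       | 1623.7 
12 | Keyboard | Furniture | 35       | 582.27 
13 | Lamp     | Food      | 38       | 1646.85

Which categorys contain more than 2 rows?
SELECT category, COUNT(*) as cnt
FROM sales
GROUP BY category
HAVING COUNT(*) > 2

Result:
  Clothing: 4
  Furniture: 4

Note: HAVING filters groups after aggregation, WHERE filters rows before.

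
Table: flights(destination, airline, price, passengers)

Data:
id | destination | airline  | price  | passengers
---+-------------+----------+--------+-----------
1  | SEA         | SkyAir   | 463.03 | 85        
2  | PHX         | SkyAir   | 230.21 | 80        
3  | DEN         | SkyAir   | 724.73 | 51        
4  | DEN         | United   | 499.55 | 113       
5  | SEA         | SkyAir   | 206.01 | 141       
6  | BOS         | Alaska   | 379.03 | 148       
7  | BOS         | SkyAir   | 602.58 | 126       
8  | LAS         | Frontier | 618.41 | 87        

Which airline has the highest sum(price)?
SELECT airline, SUM(price) as val
FROM flights
GROUP BY airline
ORDER BY val DESC
LIMIT 1

Result: SkyAir with sum(price) = 2226.56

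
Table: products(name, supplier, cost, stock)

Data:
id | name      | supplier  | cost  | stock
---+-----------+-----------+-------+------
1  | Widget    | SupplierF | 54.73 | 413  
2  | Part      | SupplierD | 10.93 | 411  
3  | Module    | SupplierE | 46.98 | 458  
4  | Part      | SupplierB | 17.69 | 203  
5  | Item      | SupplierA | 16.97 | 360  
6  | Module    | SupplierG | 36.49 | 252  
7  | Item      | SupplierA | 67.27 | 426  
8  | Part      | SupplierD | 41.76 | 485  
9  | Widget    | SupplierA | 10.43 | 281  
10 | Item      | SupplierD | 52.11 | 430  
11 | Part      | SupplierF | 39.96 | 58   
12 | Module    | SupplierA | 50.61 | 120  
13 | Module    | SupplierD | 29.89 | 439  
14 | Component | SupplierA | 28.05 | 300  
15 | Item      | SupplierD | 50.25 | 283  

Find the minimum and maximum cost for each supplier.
SELECT supplier, MIN(cost), MAX(cost)
FROM products
GROUP BY supplier

Result:
  SupplierA: min=10.43, max=67.27
  SupplierB: min=17.69, max=17.69
  SupplierD: min=10.93, max=52.11
  SupplierE: min=46.98, max=46.98
  SupplierF: min=39.96, max=54.73
  SupplierG: min=36.49, max=36.49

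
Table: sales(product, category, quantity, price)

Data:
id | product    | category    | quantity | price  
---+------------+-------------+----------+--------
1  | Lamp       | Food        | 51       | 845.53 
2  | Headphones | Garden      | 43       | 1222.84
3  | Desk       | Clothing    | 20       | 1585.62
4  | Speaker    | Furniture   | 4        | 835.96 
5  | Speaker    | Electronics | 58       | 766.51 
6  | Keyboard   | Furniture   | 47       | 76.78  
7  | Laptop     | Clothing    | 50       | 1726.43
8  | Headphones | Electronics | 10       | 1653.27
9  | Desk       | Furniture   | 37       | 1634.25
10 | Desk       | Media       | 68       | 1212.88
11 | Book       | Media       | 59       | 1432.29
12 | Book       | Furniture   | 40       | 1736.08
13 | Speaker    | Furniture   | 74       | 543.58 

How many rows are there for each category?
SELECT category, COUNT(*) as count
FROM sales
GROUP BY category

Result:
  Clothing: 2
  Electronics: 2
  Food: 1
  Furniture: 5
  Garden: 1
  Media: 2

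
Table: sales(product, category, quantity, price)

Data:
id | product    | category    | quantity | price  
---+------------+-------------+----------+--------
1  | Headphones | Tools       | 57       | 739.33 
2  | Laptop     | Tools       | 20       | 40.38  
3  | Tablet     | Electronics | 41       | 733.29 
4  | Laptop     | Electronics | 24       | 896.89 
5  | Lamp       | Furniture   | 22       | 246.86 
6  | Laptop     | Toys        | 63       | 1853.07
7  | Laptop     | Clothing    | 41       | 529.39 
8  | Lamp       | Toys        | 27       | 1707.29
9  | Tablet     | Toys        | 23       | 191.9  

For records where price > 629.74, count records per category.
SELECT category, COUNT(*)
FROM sales
WHERE price > 629.74
GROUP BY category

Note: WHERE filters rows before grouping.

Result:
  Electronics: 2
  Tools: 1
  Toys: 2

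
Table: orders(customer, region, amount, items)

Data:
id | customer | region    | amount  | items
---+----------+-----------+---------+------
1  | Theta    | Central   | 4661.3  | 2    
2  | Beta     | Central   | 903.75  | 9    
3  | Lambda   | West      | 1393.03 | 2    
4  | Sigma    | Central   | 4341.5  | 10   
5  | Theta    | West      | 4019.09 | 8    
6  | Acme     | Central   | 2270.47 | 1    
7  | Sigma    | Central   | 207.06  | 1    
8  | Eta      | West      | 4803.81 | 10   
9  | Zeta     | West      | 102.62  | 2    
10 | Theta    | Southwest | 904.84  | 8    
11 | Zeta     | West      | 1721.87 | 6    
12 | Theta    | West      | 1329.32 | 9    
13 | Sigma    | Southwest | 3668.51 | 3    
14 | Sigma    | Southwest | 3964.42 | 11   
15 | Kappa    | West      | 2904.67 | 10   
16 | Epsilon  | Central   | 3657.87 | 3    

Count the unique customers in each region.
SELECT region, COUNT(DISTINCT customer)
FROM orders
GROUP BY region

Result:
  Central: 5 distinct
  Southwest: 2 distinct
  West: 5 distinct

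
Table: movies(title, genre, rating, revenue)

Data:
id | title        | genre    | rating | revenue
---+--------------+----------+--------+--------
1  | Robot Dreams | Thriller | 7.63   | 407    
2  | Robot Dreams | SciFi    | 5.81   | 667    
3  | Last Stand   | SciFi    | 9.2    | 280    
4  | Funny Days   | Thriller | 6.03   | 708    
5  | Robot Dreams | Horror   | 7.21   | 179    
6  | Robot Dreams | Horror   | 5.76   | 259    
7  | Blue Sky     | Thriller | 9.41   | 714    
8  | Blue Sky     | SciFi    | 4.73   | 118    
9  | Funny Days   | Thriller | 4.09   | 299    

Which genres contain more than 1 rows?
SELECT genre, COUNT(*) as cnt
FROM movies
GROUP BY genre
HAVING COUNT(*) > 1

Result:
  Horror: 2
  SciFi: 3
  Thriller: 4

Note: HAVING filters groups after aggregation, WHERE filters rows before.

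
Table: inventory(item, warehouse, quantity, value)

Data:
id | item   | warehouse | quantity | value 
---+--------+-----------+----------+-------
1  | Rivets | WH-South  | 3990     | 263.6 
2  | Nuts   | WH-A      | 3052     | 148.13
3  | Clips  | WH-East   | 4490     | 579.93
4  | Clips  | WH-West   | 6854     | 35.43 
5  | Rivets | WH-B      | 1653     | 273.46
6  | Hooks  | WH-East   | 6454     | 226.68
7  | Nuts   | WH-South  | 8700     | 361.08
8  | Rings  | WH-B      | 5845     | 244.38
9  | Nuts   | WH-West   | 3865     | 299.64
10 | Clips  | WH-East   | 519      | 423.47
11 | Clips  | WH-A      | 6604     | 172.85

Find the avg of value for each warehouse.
SELECT warehouse, AVG(value) as result
FROM inventory
GROUP BY warehouse

Result:
  WH-A: 160.49
  WH-B: 258.92
  WH-East: 410.03
  WH-South: 312.34
  WH-West: 167.54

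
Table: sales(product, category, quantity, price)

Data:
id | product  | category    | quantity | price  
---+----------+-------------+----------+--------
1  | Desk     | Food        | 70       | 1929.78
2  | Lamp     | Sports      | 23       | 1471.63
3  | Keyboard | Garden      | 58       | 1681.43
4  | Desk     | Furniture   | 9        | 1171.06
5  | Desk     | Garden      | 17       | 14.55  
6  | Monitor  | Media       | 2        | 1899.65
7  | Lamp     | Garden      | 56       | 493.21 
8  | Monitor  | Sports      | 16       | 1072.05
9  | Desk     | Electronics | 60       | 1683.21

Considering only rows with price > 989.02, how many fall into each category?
SELECT category, COUNT(*)
FROM sales
WHERE price > 989.02
GROUP BY category

Note: WHERE filters rows before grouping.

Result:
  Electronics: 1
  Food: 1
  Furniture: 1
  Garden: 1
  Media: 1
  Sports: 2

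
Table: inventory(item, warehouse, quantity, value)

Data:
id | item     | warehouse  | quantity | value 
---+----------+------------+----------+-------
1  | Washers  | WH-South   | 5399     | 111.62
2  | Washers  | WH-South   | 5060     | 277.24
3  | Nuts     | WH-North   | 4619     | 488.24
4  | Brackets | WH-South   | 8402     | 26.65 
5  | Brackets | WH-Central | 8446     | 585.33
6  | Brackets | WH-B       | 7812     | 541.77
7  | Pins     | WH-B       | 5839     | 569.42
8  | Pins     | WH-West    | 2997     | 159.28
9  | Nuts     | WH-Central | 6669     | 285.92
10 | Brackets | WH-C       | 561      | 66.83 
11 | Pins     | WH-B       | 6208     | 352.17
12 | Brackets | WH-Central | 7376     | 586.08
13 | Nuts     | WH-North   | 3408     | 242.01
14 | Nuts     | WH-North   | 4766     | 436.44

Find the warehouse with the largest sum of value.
SELECT warehouse, SUM(value) as val
FROM inventory
GROUP BY warehouse
ORDER BY val DESC
LIMIT 1

Result: WH-B with sum(value) = 1463.36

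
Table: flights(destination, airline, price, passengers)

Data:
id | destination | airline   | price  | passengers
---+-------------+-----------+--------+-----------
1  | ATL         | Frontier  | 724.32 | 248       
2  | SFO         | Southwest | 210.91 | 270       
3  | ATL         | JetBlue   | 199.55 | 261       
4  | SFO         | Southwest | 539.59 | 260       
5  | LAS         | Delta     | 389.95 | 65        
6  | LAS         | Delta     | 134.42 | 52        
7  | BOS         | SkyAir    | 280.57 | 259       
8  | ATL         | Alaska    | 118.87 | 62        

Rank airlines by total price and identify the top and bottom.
SELECT airline, SUM(price)
FROM flights
GROUP BY airline
ORDER BY SUM(price)

All groups:
  Alaska: 118.87
  JetBlue: 199.55
  SkyAir: 280.57
  Delta: 524.37
  Frontier: 724.32
  Southwest: 750.50

Highest: Southwest (750.50)
Lowest: Alaska (118.87)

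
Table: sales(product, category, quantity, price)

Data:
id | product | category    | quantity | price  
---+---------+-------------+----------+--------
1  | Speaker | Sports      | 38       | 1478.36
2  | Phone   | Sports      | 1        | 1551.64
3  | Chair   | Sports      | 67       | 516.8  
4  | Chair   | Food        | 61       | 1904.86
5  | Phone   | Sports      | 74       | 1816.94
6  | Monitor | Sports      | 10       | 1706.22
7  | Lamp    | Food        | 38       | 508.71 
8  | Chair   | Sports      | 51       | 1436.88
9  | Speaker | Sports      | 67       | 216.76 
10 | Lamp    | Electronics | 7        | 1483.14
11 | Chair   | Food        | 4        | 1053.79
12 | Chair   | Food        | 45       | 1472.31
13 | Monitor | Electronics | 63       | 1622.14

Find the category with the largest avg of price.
SELECT category, AVG(price) as val
FROM sales
GROUP BY category
ORDER BY val DESC
LIMIT 1

Result: Electronics with avg(price) = 1552.64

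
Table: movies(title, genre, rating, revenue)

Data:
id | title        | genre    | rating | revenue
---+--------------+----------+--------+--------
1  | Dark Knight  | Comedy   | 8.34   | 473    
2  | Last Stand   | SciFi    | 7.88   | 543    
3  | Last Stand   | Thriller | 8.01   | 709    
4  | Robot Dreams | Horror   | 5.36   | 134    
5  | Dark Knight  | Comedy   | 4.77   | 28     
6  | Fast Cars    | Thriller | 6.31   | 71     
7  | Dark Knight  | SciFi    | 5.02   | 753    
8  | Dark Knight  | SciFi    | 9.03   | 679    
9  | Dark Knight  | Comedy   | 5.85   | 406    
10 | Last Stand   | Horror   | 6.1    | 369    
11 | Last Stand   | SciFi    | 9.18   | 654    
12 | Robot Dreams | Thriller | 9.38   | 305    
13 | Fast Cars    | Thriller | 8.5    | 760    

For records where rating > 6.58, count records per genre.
SELECT genre, COUNT(*)
FROM movies
WHERE rating > 6.58
GROUP BY genre

Note: WHERE filters rows before grouping.

Result:
  Comedy: 1
  SciFi: 3
  Thriller: 3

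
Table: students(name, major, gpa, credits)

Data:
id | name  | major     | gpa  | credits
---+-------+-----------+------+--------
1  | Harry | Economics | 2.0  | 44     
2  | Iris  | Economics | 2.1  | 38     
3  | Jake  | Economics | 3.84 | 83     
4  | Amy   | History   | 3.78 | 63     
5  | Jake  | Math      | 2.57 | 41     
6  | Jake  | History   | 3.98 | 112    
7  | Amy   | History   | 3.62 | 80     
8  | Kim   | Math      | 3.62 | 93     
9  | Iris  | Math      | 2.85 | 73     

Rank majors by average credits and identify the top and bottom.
SELECT major, AVG(credits)
FROM students
GROUP BY major
ORDER BY AVG(credits)

All groups:
  Economics: 55.00
  Math: 69.00
  History: 85.00

Highest: History (85.00)
Lowest: Economics (55.00)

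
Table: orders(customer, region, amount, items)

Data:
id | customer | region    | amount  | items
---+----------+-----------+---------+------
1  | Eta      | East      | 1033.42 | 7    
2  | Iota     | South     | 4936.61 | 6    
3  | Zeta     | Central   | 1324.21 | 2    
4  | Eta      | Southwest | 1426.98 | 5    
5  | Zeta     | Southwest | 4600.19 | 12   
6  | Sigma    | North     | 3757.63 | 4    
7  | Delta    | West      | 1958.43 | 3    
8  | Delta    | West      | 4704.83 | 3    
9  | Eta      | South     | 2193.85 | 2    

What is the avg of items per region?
SELECT region, AVG(items) as result
FROM orders
GROUP BY region

Result:
  Central: 2.00
  East: 7.00
  North: 4.00
  South: 4.00
  Southwest: 8.50
  West: 3.00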